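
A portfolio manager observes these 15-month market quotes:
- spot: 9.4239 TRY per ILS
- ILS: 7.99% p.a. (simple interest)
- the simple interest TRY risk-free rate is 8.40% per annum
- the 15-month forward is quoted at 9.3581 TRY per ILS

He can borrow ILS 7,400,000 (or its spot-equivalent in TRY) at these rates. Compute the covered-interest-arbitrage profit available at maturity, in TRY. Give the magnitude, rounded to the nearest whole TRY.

T = 15/12 years.
Keep in ILS, deliver into the forward: 7,400,000·1.099875·9.3581 = TRY 76,166,277.76.
Swap to TRY now, deposit: 7,400,000·9.4239·1.105000 = TRY 77,059,230.30.
The quoted forward undervalues ILS, so borrow ILS, convert to TRY at spot, deposit the TRY at 8.40%, and buy ILS forward at 9.3581 to cover the loan.
Profit = 77,059,230.30 − 76,166,277.76 = TRY 892,953.

TRY 892,953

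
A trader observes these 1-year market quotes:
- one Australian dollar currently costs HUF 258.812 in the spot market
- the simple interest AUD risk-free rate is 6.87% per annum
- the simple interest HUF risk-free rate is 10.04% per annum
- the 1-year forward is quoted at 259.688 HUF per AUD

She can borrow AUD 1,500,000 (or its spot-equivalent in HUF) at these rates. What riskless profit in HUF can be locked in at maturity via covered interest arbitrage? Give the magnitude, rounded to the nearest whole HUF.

HUF 10,902,239

T = 1 year.
Keep in AUD, deliver into the forward: 1,500,000·1.068700·259.688 = HUF 416,292,848.40.
Swap to HUF now, deposit: 1,500,000·258.812·1.100400 = HUF 427,195,087.20.
The quoted forward undervalues AUD, so borrow AUD, convert to HUF at spot, deposit the HUF at 10.04%, and buy AUD forward at 259.688 to cover the loan.
Profit = 427,195,087.20 − 416,292,848.40 = HUF 10,902,239.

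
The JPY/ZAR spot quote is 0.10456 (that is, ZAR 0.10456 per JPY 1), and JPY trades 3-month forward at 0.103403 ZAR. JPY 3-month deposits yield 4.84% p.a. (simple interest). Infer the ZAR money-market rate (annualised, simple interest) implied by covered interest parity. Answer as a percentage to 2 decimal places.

T = 3/12 years.
CIP gives F = S · g_ZAR/g_JPY, so g_ZAR/g_JPY = 0.103403/0.10456 = 0.9889346.
JPY growth factor: 1 + 0.0484×3/12 = 1.012100.
That pins the ZAR growth at 1.0009007.
(1.0009007 − 1)/T = 0.003603, i.e. 0.36%.

0.36%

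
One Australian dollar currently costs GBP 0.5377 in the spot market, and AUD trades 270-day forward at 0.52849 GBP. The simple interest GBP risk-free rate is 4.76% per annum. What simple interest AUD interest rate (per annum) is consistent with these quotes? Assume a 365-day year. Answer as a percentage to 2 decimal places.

7.20%

T = 270/365 years.
CIP gives F = S · g_GBP/g_AUD, so g_GBP/g_AUD = 0.52849/0.5377 = 0.9828715.
The GBP side grows by 1 + 0.0476×270/365 = 1.035211.
That pins the AUD growth at 1.0532516.
r = (1.0532516 − 1)/(270/365) = 0.071988 → 7.20%.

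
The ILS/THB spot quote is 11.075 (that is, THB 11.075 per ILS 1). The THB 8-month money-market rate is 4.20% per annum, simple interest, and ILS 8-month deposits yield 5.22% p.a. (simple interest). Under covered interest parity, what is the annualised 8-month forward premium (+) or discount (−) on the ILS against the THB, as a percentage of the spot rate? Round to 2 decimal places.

-0.99%

T = 8/12 years.
F = S · g_THB/g_ILS = 11.075 × 1.028000/1.034800 = 11.002223.
Annualised premium = (F − S)/S × (1/T) = (11.002223 − 11.075)/11.075 ÷ (8/12) = -0.99%.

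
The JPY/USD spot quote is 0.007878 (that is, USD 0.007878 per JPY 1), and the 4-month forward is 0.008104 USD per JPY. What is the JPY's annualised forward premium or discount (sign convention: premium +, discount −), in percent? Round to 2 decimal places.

+8.61%

T = 4/12 years.
(F − S)/S = (0.008104 − 0.007878)/0.007878 = 0.0286875.
Annualise by dividing by T: 0.0286875 / (4/12) = 0.086063 → 8.61%.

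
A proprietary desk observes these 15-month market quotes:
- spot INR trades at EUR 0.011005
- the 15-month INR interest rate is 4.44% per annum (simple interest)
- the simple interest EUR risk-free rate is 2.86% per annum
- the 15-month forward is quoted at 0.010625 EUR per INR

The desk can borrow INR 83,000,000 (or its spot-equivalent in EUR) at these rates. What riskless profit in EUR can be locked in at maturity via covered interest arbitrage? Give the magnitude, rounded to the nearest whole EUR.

T = 15/12 years.
Keep in INR, deliver into the forward: 83,000,000·1.055500·0.010625 = EUR 930,819.06.
Swap to EUR now, deposit: 83,000,000·0.011005·1.035750 = EUR 946,069.59.
The quoted forward undervalues INR, so borrow INR, convert to EUR at spot, deposit the EUR at 2.86%, and buy INR forward at 0.010625 to cover the loan.
The gap between the two covered legs is EUR 15,251.

EUR 15,251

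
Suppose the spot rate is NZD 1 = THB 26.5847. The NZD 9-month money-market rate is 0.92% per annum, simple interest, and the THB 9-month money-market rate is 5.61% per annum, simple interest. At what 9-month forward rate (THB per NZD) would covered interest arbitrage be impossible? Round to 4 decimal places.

T = 9/12 years.
THB accumulates by 1 + 0.0561×9/12 = 1.042075.
NZD accumulates by 1 + 0.0092×9/12 = 1.006900.
So F = 26.5847 × 1.042075 / 1.006900 = 27.513409 (THB/NZD).

27.5134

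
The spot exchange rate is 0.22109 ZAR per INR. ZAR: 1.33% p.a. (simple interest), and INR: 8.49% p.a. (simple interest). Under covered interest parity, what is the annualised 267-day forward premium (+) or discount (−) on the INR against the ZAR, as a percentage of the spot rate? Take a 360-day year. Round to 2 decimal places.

-6.74%

T = 267/360 years.
CIP forward (ZAR per INR) = 0.22109 × 1.0098642/1.0629675 = 0.21004488.
Annualised premium = (F − S)/S × (1/T) = (0.21004488 − 0.22109)/0.22109 ÷ (267/360) = -6.74%.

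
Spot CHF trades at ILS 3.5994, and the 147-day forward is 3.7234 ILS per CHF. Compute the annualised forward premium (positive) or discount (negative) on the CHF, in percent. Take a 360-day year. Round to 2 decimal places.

T = 147/360 years.
(F − S)/S = (3.7234 − 3.5994)/3.5994 = 0.0344502.
Per annum: 0.0344502 / (147/360) = 0.084368 = 8.44%.

+8.44%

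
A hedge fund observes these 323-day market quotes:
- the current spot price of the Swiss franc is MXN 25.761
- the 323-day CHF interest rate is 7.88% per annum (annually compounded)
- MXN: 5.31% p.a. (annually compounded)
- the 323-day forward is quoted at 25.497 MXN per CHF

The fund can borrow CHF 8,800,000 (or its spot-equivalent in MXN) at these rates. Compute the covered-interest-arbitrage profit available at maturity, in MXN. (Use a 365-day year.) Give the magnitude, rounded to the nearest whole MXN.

T = 323/365 years.
Invest the CHF and cover forward: 8,800,000 × 1.06942534795 × 25.497 = MXN 239,950,815.25.
Convert at spot and invest in MXN: 8,800,000 × 25.761 × 1.0468490621 = MXN 237,317,332.46.
The quoted forward overvalues CHF, so borrow MXN, buy CHF at spot, deposit the CHF at 7.88%, and sell the proceeds forward at 25.497.
Profit = 239,950,815.25 − 237,317,332.46 = MXN 2,633,483.

MXN 2,633,483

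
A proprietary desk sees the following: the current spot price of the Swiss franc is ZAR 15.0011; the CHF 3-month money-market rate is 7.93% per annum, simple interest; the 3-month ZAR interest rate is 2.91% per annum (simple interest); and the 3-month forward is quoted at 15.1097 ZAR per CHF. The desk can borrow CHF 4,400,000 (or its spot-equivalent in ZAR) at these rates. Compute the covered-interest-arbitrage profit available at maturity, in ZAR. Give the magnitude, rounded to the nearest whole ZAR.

T = 3/12 years.
Keep in CHF, deliver into the forward: 4,400,000·1.019825·15.1097 = ZAR 67,800,699.13.
Swap to ZAR now, deposit: 4,400,000·15.0011·1.007275 = ZAR 66,485,025.21.
The quoted forward overvalues CHF, so borrow ZAR, buy CHF at spot, deposit the CHF at 7.93%, and sell the proceeds forward at 15.1097.
The gap between the two covered legs is ZAR 1,315,674.

ZAR 1,315,674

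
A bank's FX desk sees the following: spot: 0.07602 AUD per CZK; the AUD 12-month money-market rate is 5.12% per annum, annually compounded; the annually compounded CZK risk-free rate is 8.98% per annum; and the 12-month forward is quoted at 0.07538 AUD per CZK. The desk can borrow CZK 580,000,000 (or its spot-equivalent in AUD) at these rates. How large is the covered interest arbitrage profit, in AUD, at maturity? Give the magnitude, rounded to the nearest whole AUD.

T = 1 year.
Route A — deposit CZK, sell forward: 580,000,000 × 1.089800 × 0.07538 = AUD 47,646,491.92.
Route B — convert at spot, deposit AUD: 580,000,000 × 0.07602 × 1.051200 = AUD 46,349,089.92.
The quoted forward overvalues CZK, so borrow AUD, buy CZK at spot, deposit the CZK at 8.98%, and sell the proceeds forward at 0.07538.
Profit = 47,646,491.92 − 46,349,089.92 = AUD 1,297,402.

AUD 1,297,402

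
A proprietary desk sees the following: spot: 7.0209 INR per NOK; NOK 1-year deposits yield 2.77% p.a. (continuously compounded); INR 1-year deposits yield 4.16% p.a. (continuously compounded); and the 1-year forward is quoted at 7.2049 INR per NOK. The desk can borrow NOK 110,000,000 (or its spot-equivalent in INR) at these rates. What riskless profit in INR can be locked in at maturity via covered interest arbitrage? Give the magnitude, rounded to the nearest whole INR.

T = 1 year.
Keep in NOK, deliver into the forward: 110,000,000·1.02808721199·7.2049 = INR 814,799,210.90.
Swap to INR now, deposit: 110,000,000·7.0209·1.04247740438 = INR 805,104,256.93.
The quoted forward overvalues NOK, so borrow INR, buy NOK at spot, deposit the NOK at 2.77%, and sell the proceeds forward at 7.2049.
Arbitrage profit = |814,799,210.90 − 805,104,256.93| = INR 9,694,954.

INR 9,694,954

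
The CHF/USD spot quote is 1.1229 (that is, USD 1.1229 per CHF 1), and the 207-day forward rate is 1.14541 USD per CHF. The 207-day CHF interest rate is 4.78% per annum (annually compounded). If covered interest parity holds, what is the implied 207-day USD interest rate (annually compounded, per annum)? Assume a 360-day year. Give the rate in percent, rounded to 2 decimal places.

T = 207/360 years.
CIP gives F = S · g_USD/g_CHF, so g_USD/g_CHF = 1.14541/1.1229 = 1.0200463.
The CHF side grows by (1 + 0.0478)^(207/360) = 1.027212.
Hence g_USD = 1.0478038.
r = 1.0478038^(360/207) − 1 = 0.084600 → 8.46%.

8.46%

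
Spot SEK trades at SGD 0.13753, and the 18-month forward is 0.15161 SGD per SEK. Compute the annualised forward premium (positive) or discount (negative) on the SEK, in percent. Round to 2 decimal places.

+6.83%

T = 18/12 years.
(F − S)/S = (0.15161 − 0.13753)/0.13753 = 0.1023777.
Annualise by dividing by T: 0.1023777 / (18/12) = 0.068252 → 6.83%.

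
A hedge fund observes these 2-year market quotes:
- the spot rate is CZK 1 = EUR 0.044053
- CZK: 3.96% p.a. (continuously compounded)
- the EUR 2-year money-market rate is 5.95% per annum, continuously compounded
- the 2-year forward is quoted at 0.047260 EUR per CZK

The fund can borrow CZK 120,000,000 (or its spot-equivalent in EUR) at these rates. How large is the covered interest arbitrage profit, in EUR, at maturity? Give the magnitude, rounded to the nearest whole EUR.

T = 2 years.
Invest the CZK and cover forward: 120,000,000 × 1.082420785 × 0.047260 = EUR 6,138,624.76.
Convert at spot and invest in EUR: 120,000,000 × 0.044053 × 1.126369918 = EUR 5,954,396.88.
The quoted forward overvalues CZK, so borrow EUR, buy CZK at spot, deposit the CZK at 3.96%, and sell the proceeds forward at 0.047260.
The gap between the two covered legs is EUR 184,228.

EUR 184,228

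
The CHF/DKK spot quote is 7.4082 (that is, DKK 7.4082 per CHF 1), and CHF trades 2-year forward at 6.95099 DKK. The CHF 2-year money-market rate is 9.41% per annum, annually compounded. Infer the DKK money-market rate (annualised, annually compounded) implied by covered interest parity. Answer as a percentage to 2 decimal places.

5.98%

T = 2 years.
F/S = 6.95099/7.4082 = 0.9382833 = (growth of DKK) / (growth of CHF).
CHF growth factor: (1 + 0.0941)^2 = 1.1970548.
So the DKK growth factor = 1.1231765.
r = 1.1231765^(1/2) − 1 = 0.059800 → 5.98%.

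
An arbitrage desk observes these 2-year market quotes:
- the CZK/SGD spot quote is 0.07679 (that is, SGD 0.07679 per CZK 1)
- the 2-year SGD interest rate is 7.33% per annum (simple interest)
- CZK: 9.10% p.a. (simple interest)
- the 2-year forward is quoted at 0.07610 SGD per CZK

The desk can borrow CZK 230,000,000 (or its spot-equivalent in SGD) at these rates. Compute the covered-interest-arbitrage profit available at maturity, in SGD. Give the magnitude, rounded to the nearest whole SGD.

T = 2 years.
Keep in CZK, deliver into the forward: 230,000,000·1.182000·0.07610 = SGD 20,688,546.00.
Swap to SGD now, deposit: 230,000,000·0.07679·1.146600 = SGD 20,250,905.22.
The quoted forward overvalues CZK, so borrow SGD, buy CZK at spot, deposit the CZK at 9.10%, and sell the proceeds forward at 0.07610.
Arbitrage profit = |20,688,546.00 − 20,250,905.22| = SGD 437,641.

SGD 437,641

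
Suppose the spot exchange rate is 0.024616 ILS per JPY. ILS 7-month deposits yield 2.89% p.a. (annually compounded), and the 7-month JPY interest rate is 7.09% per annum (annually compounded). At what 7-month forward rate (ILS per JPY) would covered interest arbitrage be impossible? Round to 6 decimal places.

0.024048

T = 7/12 years.
ILS growth factor: (1 + 0.0289)^(7/12) = 1.0167582.
JPY accumulates by (1 + 0.0709)^(7/12) = 1.0407671.
So F = 0.024616 × 1.0167582 / 1.0407671 = 0.02404815 (ILS/JPY).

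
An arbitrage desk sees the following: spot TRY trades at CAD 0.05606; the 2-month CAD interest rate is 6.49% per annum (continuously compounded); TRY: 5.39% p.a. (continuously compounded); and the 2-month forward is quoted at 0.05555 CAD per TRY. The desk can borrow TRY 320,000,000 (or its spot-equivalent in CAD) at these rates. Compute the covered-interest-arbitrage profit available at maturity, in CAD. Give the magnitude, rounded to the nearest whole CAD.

CAD 197,888

T = 2/12 years.
Route A — deposit TRY, sell forward: 320,000,000 × 1.0090238046 × 0.05555 = CAD 17,936,407.15.
Route B — convert at spot, deposit CAD: 320,000,000 × 0.05606 × 1.0108753783 = CAD 18,134,295.59.
The quoted forward undervalues TRY, so borrow TRY, convert to CAD at spot, deposit the CAD at 6.49%, and buy TRY forward at 0.05555 to cover the loan.
The gap between the two covered legs is CAD 197,888.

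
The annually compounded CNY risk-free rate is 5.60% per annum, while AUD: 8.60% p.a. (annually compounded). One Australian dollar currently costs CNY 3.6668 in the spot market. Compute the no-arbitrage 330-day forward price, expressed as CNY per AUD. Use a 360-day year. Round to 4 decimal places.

T = 330/360 years.
CNY growth factor: (1 + 0.0560)^(330/360) = 1.0512159.
AUD accumulates by (1 + 0.0860)^(330/360) = 1.0785592.
CIP: F = S · (grow CNY)/(grow AUD) = 3.6668 × 1.0512159/1.0785592 = 3.573840 CNY per AUD.

3.5738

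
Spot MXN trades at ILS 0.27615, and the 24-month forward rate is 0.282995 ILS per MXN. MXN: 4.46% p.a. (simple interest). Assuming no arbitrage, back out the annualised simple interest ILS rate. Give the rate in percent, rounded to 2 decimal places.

T = 2 years.
CIP gives F = S · g_ILS/g_MXN, so g_ILS/g_MXN = 0.282995/0.27615 = 1.0247873.
The MXN side grows by 1 + 0.0446×2 = 1.089200.
So the ILS growth factor = 1.1161983.
(1.1161983 − 1)/T = 0.058099, i.e. 5.81%.

5.81%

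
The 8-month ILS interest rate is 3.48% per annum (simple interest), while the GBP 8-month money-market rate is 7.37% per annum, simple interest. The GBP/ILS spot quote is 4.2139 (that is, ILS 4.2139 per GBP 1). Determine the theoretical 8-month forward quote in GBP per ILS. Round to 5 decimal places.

0.24332

T = 8/12 years.
Growth of 1 ILS over T: 1 + 0.0348×8/12 = 1.023200.
GBP accumulates by 1 + 0.0737×8/12 = 1.0491333.
Forward (ILS per GBP) = 4.2139 × 1.023200 / 1.0491333 = 4.109738.
Quoted the other way: 1/4.109738 = 0.24332 GBP per ILS.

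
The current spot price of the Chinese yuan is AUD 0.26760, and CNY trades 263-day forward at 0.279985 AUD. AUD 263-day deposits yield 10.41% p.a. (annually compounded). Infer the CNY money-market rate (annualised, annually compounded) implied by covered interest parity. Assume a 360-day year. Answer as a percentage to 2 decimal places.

T = 263/360 years.
CIP gives F = S · g_AUD/g_CNY, so g_AUD/g_CNY = 0.279985/0.2676 = 1.0462818.
The AUD side grows by (1 + 0.1041)^(263/360) = 1.0750286.
So the CNY growth factor = 1.0274752.
Annualise: 1.0274752^(360/263) − 1 = 0.037798 = 3.78%.

3.78%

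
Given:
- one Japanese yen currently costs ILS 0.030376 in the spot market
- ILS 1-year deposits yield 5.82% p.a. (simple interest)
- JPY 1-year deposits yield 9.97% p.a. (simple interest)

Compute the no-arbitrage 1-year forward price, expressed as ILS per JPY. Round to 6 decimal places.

0.029230

T = 1 year.
Growth of 1 ILS over T: 1 + 0.0582×1 = 1.058200.
Growth of 1 JPY over T: 1 + 0.0997×1 = 1.099700.
Forward (ILS per JPY) = 0.030376 × 1.058200 / 1.099700 = 0.02922968.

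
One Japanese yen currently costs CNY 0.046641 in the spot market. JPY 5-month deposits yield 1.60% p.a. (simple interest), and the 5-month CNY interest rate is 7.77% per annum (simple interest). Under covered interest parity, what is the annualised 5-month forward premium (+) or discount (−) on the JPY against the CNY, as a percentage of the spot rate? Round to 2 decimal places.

T = 5/12 years.
No-arbitrage forward: 0.046641 × 1.032375 / 1.0066667 = 0.047832120 CNY/JPY.
(F − S)/S ÷ T = (0.047832120 − 0.046641)/0.046641/(5/12) = 0.061291 → 6.13%.

+6.13%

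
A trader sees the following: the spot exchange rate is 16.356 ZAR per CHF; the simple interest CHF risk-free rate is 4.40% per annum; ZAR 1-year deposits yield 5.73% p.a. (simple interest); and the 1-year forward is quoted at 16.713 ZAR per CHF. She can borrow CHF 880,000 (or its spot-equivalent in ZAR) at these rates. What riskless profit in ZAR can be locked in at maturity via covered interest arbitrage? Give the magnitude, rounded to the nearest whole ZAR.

T = 1 year.
Keep in CHF, deliver into the forward: 880,000·1.044000·16.713 = ZAR 15,354,567.36.
Swap to ZAR now, deposit: 880,000·16.356·1.057300 = ZAR 15,218,014.94.
The quoted forward overvalues CHF, so borrow ZAR, buy CHF at spot, deposit the CHF at 4.40%, and sell the proceeds forward at 16.713.
Profit = 15,354,567.36 − 15,218,014.94 = ZAR 136,552.

ZAR 136,552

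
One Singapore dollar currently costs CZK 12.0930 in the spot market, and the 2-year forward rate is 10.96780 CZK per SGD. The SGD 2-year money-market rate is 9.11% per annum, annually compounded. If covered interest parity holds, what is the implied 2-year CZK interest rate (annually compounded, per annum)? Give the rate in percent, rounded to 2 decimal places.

T = 2 years.
By CIP, F/S equals the CZK-to-SGD growth ratio: 10.9678/12.093 = 0.9069544.
SGD growth factor: (1 + 0.0911)^2 = 1.1904992.
That pins the CZK growth at 1.0797285.
r = 1.0797285^(1/2) − 1 = 0.039100 → 3.91%.

3.91%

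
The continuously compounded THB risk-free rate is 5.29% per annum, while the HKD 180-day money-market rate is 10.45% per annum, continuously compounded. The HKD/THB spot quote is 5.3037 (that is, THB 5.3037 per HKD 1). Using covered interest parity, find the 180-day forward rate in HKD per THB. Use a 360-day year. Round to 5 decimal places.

0.19348

T = 180/360 years.
Growth of 1 THB over T: e^(0.0529×180/360) = 1.0268029.
HKD accumulates by e^(0.1045×180/360) = 1.0536391.
So F = 5.3037 × 1.0268029 / 1.0536391 = 5.168615 (THB/HKD).
Quoted the other way: 1/5.168615 = 0.19348 HKD per THB.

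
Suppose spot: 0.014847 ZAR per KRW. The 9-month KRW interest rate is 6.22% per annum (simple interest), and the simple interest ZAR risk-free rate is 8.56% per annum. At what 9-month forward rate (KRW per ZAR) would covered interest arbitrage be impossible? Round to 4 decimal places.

T = 9/12 years.
Growth of 1 ZAR over T: 1 + 0.0856×9/12 = 1.064200.
KRW growth factor: 1 + 0.0622×9/12 = 1.046650.
CIP: F = S · (grow ZAR)/(grow KRW) = 0.014847 × 1.064200/1.046650 = 0.015095951 ZAR per KRW.
Invert for KRW per ZAR: 1 / 0.015095951 = 66.2429.

66.2429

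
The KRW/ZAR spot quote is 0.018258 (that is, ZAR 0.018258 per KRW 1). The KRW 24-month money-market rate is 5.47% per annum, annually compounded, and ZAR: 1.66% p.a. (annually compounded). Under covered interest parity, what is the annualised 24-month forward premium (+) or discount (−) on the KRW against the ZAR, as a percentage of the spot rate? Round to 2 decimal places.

T = 2 years.
F = S · g_ZAR/g_KRW = 0.018258 × 1.0334756/1.1123921 = 0.016962722.
(F − S)/S ÷ T = (0.016962722 − 0.018258)/0.018258/2 = -0.035472 → -3.55%.

-3.55%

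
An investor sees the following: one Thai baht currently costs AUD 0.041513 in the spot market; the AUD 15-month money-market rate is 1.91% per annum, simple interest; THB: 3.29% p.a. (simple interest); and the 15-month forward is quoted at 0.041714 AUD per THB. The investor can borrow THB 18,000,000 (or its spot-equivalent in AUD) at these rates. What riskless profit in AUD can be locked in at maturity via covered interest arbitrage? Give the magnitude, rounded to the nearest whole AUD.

T = 15/12 years.
Route A — deposit THB, sell forward: 18,000,000 × 1.041125 × 0.041714 = AUD 781,730.79.
Route B — convert at spot, deposit AUD: 18,000,000 × 0.041513 × 1.023875 = AUD 765,074.21.
The quoted forward overvalues THB, so borrow AUD, buy THB at spot, deposit the THB at 3.29%, and sell the proceeds forward at 0.041714.
Profit = 781,730.79 − 765,074.21 = AUD 16,657.

AUD 16,657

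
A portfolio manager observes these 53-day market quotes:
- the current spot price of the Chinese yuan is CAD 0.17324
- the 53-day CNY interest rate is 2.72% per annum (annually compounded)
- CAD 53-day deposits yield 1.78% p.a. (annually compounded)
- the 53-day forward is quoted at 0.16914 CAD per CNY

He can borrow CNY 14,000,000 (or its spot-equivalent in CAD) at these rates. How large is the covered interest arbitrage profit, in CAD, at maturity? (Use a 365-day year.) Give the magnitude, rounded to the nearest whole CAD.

T = 53/365 years.
Invest the CNY and cover forward: 14,000,000 × 1.003904432 × 0.16914 = CAD 2,377,205.54.
Convert at spot and invest in CAD: 14,000,000 × 0.17324 × 1.002565208 = CAD 2,431,581.55.
The quoted forward undervalues CNY, so borrow CNY, convert to CAD at spot, deposit the CAD at 1.78%, and buy CNY forward at 0.16914 to cover the loan.
The gap between the two covered legs is CAD 54,376.

CAD 54,376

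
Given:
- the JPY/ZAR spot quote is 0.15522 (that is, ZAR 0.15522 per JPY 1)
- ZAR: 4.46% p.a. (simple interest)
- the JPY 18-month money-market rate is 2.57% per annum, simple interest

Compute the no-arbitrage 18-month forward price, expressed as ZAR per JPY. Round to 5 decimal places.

0.15946

T = 18/12 years.
ZAR accumulates by 1 + 0.0446×18/12 = 1.066900.
JPY growth factor: 1 + 0.0257×18/12 = 1.038550.
Forward (ZAR per JPY) = 0.15522 × 1.066900 / 1.038550 = 0.1594571.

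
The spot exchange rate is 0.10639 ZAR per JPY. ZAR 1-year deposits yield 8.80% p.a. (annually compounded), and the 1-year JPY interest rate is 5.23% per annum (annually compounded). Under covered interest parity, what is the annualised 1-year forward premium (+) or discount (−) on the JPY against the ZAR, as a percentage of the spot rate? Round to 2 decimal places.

T = 1 year.
CIP forward (ZAR per JPY) = 0.10639 × 1.088000/1.052300 = 0.10999935.
Annualised premium = (F − S)/S × (1/T) = (0.10999935 − 0.10639)/0.10639 ÷ 1 = 3.39%.

+3.39%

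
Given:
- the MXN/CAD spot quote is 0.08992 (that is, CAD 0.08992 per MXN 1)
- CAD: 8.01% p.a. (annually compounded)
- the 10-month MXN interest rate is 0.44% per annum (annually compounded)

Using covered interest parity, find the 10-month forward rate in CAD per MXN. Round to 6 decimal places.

T = 10/12 years.
Growth of 1 CAD over T: (1 + 0.0801)^(10/12) = 1.0663177.
MXN growth factor: (1 + 0.0044)^(10/12) = 1.0036653.
CIP: F = S · (grow CAD)/(grow MXN) = 0.08992 × 1.0663177/1.0036653 = 0.09553313 CAD per MXN.

0.095533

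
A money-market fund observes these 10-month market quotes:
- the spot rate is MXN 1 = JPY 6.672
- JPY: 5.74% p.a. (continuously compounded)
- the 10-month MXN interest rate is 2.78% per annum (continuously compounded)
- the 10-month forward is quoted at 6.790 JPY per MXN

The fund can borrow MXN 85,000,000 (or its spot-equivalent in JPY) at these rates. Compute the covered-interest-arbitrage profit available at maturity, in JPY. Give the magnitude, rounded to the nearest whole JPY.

T = 10/12 years.
Keep in MXN, deliver into the forward: 85,000,000·1.02343709818·6.790 = JPY 590,676,721.21.
Swap to JPY now, deposit: 85,000,000·6.672·1.04899580812 = JPY 594,906,502.70.
The quoted forward undervalues MXN, so borrow MXN, convert to JPY at spot, deposit the JPY at 5.74%, and buy MXN forward at 6.790 to cover the loan.
The gap between the two covered legs is JPY 4,229,781.

JPY 4,229,781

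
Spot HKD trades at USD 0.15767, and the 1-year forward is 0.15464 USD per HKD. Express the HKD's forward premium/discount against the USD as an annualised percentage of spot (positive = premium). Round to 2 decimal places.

T = 1 year.
(F − S)/S = (0.15464 − 0.15767)/0.15767 = -0.0192174.
Per annum: -0.0192174 / 1 = -0.019217 = -1.92%.

-1.92%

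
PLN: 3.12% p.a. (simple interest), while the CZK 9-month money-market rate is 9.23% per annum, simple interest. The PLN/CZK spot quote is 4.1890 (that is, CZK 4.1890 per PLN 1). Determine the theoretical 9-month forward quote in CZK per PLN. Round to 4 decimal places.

4.3766

T = 9/12 years.
Growth of 1 CZK over T: 1 + 0.0923×9/12 = 1.069225.
Growth of 1 PLN over T: 1 + 0.0312×9/12 = 1.023400.
CIP: F = S · (grow CZK)/(grow PLN) = 4.189 × 1.069225/1.023400 = 4.376572 CZK per PLN.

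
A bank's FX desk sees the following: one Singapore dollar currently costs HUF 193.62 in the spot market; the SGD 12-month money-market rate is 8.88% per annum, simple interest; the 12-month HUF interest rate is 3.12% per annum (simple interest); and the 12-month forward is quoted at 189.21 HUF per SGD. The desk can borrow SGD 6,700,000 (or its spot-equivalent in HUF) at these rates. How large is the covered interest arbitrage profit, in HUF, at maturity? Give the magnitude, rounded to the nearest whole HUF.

HUF 42,551,057

T = 1 year.
Keep in SGD, deliver into the forward: 6,700,000·1.088800·189.21 = HUF 1,380,279,381.60.
Swap to HUF now, deposit: 6,700,000·193.62·1.031200 = HUF 1,337,728,324.80.
The quoted forward overvalues SGD, so borrow HUF, buy SGD at spot, deposit the SGD at 8.88%, and sell the proceeds forward at 189.21.
Arbitrage profit = |1,380,279,381.60 − 1,337,728,324.80| = HUF 42,551,057.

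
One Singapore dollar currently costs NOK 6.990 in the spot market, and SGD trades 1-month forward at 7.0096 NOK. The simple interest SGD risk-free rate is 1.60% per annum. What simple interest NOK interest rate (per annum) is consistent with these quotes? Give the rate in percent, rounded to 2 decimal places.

4.97%

T = 1/12 years.
By CIP, F/S equals the NOK-to-SGD growth ratio: 7.0096/6.99 = 1.0028040.
SGD growth factor: 1 + 0.0160×1/12 = 1.0013333.
So the NOK growth factor = 1.004141.
r = (1.004141 − 1)/(1/12) = 0.049692 → 4.97%.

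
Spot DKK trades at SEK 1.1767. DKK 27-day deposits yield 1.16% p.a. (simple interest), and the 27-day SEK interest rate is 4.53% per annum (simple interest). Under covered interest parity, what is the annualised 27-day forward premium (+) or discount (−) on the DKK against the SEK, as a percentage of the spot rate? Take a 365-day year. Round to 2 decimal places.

+3.37%

T = 27/365 years.
F = S · g_SEK/g_DKK = 1.1767 × 1.003351/1.0008581 = 1.1796309.
Annualised premium = (F − S)/S × (1/T) = (1.1796309 − 1.1767)/1.1767 ÷ (27/365) = 3.37%.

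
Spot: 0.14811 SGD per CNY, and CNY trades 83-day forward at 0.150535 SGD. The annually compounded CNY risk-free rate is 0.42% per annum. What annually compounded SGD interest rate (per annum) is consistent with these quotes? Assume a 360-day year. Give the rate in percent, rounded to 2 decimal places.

T = 83/360 years.
F/S = 0.150535/0.14811 = 1.0163730 = (growth of SGD) / (growth of CNY).
The CNY side grows by (1 + 0.0042)^(83/360) = 1.0009668.
That pins the SGD growth at 1.0173556.
Annualise: 1.0173556^(360/83) − 1 = 0.077487 = 7.75%.

7.75%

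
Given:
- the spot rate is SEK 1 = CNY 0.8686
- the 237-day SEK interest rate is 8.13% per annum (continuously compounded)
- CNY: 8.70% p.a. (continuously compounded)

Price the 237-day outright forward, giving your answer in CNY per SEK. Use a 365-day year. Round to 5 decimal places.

0.87182

T = 237/365 years.
CNY growth factor: e^(0.0870×237/365) = 1.0581165.
SEK growth factor: e^(0.0813×237/365) = 1.0542075.
CIP: F = S · (grow CNY)/(grow SEK) = 0.8686 × 1.0581165/1.0542075 = 0.8718208 CNY per SEK.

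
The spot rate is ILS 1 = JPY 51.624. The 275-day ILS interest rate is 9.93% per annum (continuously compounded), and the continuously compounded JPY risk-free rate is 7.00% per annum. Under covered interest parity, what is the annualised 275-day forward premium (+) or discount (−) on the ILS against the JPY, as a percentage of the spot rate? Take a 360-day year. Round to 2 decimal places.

-2.90%

T = 275/360 years.
F = S · g_JPY/g_ILS = 51.624 × 1.0549277/1.0788052 = 50.481391.
Annualised premium = (F − S)/S × (1/T) = (50.481391 − 51.624)/51.624 ÷ (275/360) = -2.90%.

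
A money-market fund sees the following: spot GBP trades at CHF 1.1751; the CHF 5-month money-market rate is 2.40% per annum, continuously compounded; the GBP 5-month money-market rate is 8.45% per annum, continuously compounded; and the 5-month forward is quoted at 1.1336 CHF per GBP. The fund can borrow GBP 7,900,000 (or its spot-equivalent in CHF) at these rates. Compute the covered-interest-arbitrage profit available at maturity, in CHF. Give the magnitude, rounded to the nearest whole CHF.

CHF 100,226

T = 5/12 years.
Invest the GBP and cover forward: 7,900,000 × 1.035835485 × 1.1336 = CHF 9,276,362.54.
Convert at spot and invest in CHF: 7,900,000 × 1.1751 × 1.010050167 = CHF 9,376,588.61.
The quoted forward undervalues GBP, so borrow GBP, convert to CHF at spot, deposit the CHF at 2.40%, and buy GBP forward at 1.1336 to cover the loan.
The gap between the two covered legs is CHF 100,226.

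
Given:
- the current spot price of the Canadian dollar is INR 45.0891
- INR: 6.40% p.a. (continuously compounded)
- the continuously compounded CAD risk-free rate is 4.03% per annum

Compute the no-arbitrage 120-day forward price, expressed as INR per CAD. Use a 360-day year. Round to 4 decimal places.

45.4467

T = 120/360 years.
INR accumulates by e^(0.0640×120/360) = 1.02156252.
CAD growth factor: e^(0.0403×120/360) = 1.01352397.
So F = 45.0891 × 1.02156252 / 1.01352397 = 45.446715 (INR/CAD).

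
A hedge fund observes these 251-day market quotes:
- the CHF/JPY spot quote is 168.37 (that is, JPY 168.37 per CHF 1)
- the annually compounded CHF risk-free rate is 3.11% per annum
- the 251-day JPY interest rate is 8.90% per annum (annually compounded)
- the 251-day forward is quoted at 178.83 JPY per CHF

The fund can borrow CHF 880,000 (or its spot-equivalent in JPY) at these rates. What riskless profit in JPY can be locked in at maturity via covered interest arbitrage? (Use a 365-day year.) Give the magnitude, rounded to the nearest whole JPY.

T = 251/365 years.
Keep in CHF, deliver into the forward: 880,000·1.02128409508·178.83 = JPY 160,719,886.56.
Swap to JPY now, deposit: 880,000·168.37·1.06038361331 = JPY 157,112,374.30.
The quoted forward overvalues CHF, so borrow JPY, buy CHF at spot, deposit the CHF at 3.11%, and sell the proceeds forward at 178.83.
The gap between the two covered legs is JPY 3,607,512.

JPY 3,607,512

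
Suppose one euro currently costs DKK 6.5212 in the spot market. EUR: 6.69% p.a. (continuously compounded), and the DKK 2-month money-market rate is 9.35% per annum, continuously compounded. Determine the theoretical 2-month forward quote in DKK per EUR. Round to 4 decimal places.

6.5502

T = 2/12 years.
DKK growth factor: e^(0.0935×2/12) = 1.0157054.
EUR growth factor: e^(0.0669×2/12) = 1.0112124.
Forward (DKK per EUR) = 6.5212 × 1.0157054 / 1.0112124 = 6.550175.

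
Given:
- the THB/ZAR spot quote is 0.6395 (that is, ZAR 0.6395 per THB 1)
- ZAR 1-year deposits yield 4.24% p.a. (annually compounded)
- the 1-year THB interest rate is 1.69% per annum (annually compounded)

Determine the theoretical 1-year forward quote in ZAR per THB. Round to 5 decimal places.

0.65554

T = 1 year.
Growth of 1 ZAR over T: (1 + 0.0424)^1 = 1.042400.
Growth of 1 THB over T: (1 + 0.0169)^1 = 1.016900.
CIP: F = S · (grow ZAR)/(grow THB) = 0.6395 × 1.042400/1.016900 = 0.6555362 ZAR per THB.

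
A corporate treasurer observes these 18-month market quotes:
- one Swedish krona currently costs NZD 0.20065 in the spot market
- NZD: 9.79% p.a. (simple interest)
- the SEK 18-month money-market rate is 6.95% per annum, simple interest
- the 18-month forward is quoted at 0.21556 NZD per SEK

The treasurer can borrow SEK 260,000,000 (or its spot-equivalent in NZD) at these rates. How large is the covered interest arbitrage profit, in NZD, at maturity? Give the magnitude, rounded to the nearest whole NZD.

NZD 2,058,336

T = 18/12 years.
Route A — deposit SEK, sell forward: 260,000,000 × 1.104250 × 0.21556 = NZD 61,888,353.80.
Route B — convert at spot, deposit NZD: 260,000,000 × 0.20065 × 1.146850 = NZD 59,830,017.65.
The quoted forward overvalues SEK, so borrow NZD, buy SEK at spot, deposit the SEK at 6.95%, and sell the proceeds forward at 0.21556.
Profit = 61,888,353.80 − 59,830,017.65 = NZD 2,058,336.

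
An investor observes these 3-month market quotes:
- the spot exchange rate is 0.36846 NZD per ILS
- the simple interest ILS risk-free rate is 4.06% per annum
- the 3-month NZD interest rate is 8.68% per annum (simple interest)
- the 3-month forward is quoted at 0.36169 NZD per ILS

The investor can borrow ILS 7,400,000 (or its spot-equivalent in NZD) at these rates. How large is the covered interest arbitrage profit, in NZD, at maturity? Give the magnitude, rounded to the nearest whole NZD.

NZD 82,099

T = 3/12 years.
Keep in ILS, deliver into the forward: 7,400,000·1.010150·0.36169 = NZD 2,703,672.54.
Swap to NZD now, deposit: 7,400,000·0.36846·1.021700 = NZD 2,785,771.31.
The quoted forward undervalues ILS, so borrow ILS, convert to NZD at spot, deposit the NZD at 8.68%, and buy ILS forward at 0.36169 to cover the loan.
The gap between the two covered legs is NZD 82,099.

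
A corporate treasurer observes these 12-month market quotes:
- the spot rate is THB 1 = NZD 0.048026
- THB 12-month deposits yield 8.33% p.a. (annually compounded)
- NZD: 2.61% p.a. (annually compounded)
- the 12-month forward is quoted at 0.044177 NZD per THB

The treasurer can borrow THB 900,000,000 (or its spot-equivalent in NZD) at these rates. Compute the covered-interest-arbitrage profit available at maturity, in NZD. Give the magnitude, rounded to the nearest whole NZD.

T = 1 year.
Invest the THB and cover forward: 900,000,000 × 1.083300 × 0.044177 = NZD 43,071,249.69.
Convert at spot and invest in NZD: 900,000,000 × 0.048026 × 1.026100 = NZD 44,351,530.74.
The quoted forward undervalues THB, so borrow THB, convert to NZD at spot, deposit the NZD at 2.61%, and buy THB forward at 0.044177 to cover the loan.
Profit = 44,351,530.74 − 43,071,249.69 = NZD 1,280,281.

NZD 1,280,281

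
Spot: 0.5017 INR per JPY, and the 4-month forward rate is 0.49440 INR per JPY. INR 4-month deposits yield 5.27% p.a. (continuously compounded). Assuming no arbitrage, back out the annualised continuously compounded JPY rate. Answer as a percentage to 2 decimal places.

9.67%

T = 4/12 years.
CIP gives F = S · g_INR/g_JPY, so g_INR/g_JPY = 0.4944/0.5017 = 0.9854495.
The INR side grows by e^(0.0527×4/12) = 1.0177219.
That pins the JPY growth at 1.0327489.
r = ln(1.0327489)/(4/12) = 0.096672 → 9.67%.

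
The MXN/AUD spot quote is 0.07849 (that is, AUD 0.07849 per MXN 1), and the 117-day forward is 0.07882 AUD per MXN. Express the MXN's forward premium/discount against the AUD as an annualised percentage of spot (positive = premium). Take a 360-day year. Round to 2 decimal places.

T = 117/360 years.
(F − S)/S = (0.07882 − 0.07849)/0.07849 = 0.0042044.
Annualise by dividing by T: 0.0042044 / (117/360) = 0.012937 → 1.29%.

+1.29%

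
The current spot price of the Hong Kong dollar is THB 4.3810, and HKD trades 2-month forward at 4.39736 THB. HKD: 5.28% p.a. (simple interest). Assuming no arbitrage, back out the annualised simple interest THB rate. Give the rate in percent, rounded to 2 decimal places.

7.54%

T = 2/12 years.
F/S = 4.39736/4.381 = 1.0037343 = (growth of THB) / (growth of HKD).
The HKD side grows by 1 + 0.0528×2/12 = 1.008800.
That pins the THB growth at 1.0125672.
(1.0125672 − 1)/T = 0.075403, i.e. 7.54%.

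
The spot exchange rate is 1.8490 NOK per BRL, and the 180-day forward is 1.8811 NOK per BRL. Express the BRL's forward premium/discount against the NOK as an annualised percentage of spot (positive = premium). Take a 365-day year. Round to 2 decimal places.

+3.52%

T = 180/365 years.
Period premium: (1.8811 − 1.849)/1.849 = 0.0173607.
Annualise by dividing by T: 0.0173607 / (180/365) = 0.035204 → 3.52%.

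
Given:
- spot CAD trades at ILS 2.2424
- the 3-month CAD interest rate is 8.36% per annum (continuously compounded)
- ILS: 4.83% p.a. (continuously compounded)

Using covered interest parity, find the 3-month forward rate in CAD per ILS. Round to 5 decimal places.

T = 3/12 years.
ILS accumulates by e^(0.0483×3/12) = 1.0121482.
CAD accumulates by e^(0.0836×3/12) = 1.0211199.
Forward (ILS per CAD) = 2.2424 × 1.0121482 / 1.0211199 = 2.222698.
Quoted the other way: 1/2.222698 = 0.44990 CAD per ILS.

0.44990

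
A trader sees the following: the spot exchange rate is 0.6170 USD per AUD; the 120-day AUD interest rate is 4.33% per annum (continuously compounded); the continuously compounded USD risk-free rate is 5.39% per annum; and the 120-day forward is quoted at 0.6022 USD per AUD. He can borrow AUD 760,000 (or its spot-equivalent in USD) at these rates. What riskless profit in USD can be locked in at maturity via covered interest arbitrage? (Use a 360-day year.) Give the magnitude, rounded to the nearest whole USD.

USD 13,095

T = 120/360 years.
Keep in AUD, deliver into the forward: 760,000·1.014538·0.6022 = USD 464,325.64.
Swap to USD now, deposit: 760,000·0.6170·1.01812904 = USD 477,421.07.
The quoted forward undervalues AUD, so borrow AUD, convert to USD at spot, deposit the USD at 5.39%, and buy AUD forward at 0.6022 to cover the loan.
Profit = 477,421.07 − 464,325.64 = USD 13,095.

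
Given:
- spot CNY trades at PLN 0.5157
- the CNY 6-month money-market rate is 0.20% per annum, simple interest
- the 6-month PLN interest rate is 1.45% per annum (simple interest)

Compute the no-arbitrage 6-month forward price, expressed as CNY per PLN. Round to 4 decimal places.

T = 6/12 years.
PLN accumulates by 1 + 0.0145×6/12 = 1.007250.
Growth of 1 CNY over T: 1 + 0.0020×6/12 = 1.001000.
So F = 0.5157 × 1.007250 / 1.001000 = 0.5189199 (PLN/CNY).
Quoted the other way: 1/0.5189199 = 1.9271 CNY per PLN.

1.9271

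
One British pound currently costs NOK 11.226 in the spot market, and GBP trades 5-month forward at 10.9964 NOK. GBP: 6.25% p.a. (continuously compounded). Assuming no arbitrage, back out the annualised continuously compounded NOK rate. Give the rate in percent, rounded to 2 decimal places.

T = 5/12 years.
F/S = 10.9964/11.226 = 0.9795475 = (growth of NOK) / (growth of GBP).
The GBP side grows by e^(0.0625×5/12) = 1.0263837.
Hence g_NOK = 1.0053916.
r = ln(1.0053916)/(5/12) = 0.012905 → 1.29%.

1.29%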